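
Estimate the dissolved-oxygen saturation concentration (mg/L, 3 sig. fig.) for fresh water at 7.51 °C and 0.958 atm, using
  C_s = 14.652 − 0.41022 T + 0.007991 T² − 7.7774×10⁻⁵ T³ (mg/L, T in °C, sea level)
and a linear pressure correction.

C_s ≈ 11.5 mg/L

At sea level: C_s = 14.652 − 0.41022×7.51 + 0.007991×7.51² − 7.7774×10⁻⁵×7.51³ = 11.99 mg/L.
Pressure correction: C_s' = 11.99 × 0.958 = 11.49 mg/L.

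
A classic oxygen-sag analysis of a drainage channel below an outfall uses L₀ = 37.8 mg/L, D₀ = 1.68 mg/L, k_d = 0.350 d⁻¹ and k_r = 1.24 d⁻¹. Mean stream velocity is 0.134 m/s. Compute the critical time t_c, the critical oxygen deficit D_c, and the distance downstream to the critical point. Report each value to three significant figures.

t_c = [1/(k_r−k_d)] ln[(k_r/k_d)(1 − D₀(k_r−k_d)/(k_d L₀))]
= [1/(1.24−0.350)] ln[(1.24/0.350)(1 − 1.68×0.8900/(0.350×37.8))]
= (1/0.8900) ln[3.543 × 0.8870] = 1.124 × ln(3.142) = 1.124 × 1.145 = 1.287 d.
L(t_c) = L₀ e^(−k_d t_c) = 37.8 × 0.6374 = 24.10 mg/L, and at the critical point k_r D_c = k_d L, so D_c = (0.350/1.24) × 24.10 = 6.801 mg/L.
x_c = v t_c = 0.134 m/s × 1.287 d × 86400 s/d = 14890 m ≈ 14.9 km.

t_c ≈ 1.29 d; D_c ≈ 6.80 mg/L; x_c ≈ 14.9 km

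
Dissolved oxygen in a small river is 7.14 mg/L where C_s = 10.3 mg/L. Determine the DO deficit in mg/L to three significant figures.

D = C_s − C = 10.3 − 7.14 = 3.16 mg/L.

D ≈ 3.16 mg/L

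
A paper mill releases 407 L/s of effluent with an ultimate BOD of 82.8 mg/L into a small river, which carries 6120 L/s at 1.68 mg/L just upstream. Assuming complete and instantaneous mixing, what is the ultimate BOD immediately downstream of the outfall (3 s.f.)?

Flow-weighted mixing: C = (Q_r C_r + Q_w C_w)/(Q_r + Q_w)
= (6120×1.68 + 407×82.8)/(6120 + 407) = 43980/6527 = 6.738 mg/L.

6.74 mg/L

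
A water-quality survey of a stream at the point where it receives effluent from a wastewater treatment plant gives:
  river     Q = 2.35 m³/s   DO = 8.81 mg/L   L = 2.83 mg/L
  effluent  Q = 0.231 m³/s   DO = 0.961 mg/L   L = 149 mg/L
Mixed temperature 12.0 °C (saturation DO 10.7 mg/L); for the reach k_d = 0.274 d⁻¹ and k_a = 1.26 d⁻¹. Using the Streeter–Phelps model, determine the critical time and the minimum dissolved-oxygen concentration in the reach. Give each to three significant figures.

Mixed DO = (2.35×8.81 + 0.231×0.961)/(2.35+0.231) = 20.93/2.581 = 8.108 mg/L.
Mixed L₀ = (2.35×2.83 + 0.231×149)/(2.581) = 41.07/2.581 = 15.91 mg/L.
Initial deficit D₀ = C_s − DO₀ = 10.7 − 8.108 = 2.592 mg/L.
t_c = (1/0.9860) ln[(1.26/0.274)(1 − 2.592×0.9860/(0.274×15.91))] = 1.014 × ln(1.902) = 0.6523 d.
D_c = (0.274/1.26) × 15.91 × e^(−0.274×0.6523) = 0.2175 × 15.91 × 0.8363 = 2.894 mg/L.
Minimum DO = 10.7 − 2.894 = 7.806 mg/L.

t_c ≈ 0.652 d; minimum DO ≈ 7.81 mg/L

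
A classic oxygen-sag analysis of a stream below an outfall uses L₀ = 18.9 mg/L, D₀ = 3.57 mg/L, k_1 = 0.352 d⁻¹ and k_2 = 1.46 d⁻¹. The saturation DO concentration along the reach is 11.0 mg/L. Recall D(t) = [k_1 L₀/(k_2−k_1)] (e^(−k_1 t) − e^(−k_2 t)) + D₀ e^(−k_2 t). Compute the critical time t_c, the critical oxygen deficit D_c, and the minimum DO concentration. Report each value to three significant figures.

t_c ≈ 0.469 d; D_c ≈ 3.86 mg/L; min DO ≈ 7.14 mg/L

With k_2/k_1 = 4.148 and 1 − D₀(k_2−k_1)/(k_1 L₀) = 0.4054,
t_c = ln(4.148 × 0.4054) / (1.46 − 0.352) = ln(1.682) / 1.108 = 0.5198/1.108 = 0.4691 d.
L(t_c) = L₀ e^(−k_1 t_c) = 18.9 × 0.8478 = 16.02 mg/L, and at the critical point k_2 D_c = k_1 L, so D_c = (0.352/1.46) × 16.02 = 3.863 mg/L.
Minimum DO = C_s − D_c = 11.0 − 3.863 = 7.137 mg/L.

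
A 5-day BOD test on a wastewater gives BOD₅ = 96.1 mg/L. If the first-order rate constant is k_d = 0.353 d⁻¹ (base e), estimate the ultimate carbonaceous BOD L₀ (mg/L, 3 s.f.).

BOD₅ = L₀(1 − e^(−5k_d)) ⇒ L₀ = BOD₅ / (1 − e^(−5×0.353))
= 96.1 / (1 − 0.1712) = 96.1 / 0.8288 = 115.9 mg/L.

L₀ ≈ 116 mg/L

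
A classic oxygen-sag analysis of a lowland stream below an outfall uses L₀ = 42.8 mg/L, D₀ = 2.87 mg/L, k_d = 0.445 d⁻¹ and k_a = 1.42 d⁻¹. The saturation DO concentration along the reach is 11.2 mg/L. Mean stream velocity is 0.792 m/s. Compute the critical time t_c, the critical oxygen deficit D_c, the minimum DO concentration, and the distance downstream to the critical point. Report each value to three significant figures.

t_c = [1/(k_a−k_d)] ln[(k_a/k_d)(1 − D₀(k_a−k_d)/(k_d L₀))]
= [1/(1.42−0.445)] ln[(1.42/0.445)(1 − 2.87×0.9750/(0.445×42.8))]
= (1/0.9750) ln[3.191 × 0.8531] = 1.026 × ln(2.722) = 1.026 × 1.001 = 1.027 d.
L(t_c) = L₀ e^(−k_d t_c) = 42.8 × 0.6331 = 27.10 mg/L, and at the critical point k_a D_c = k_d L, so D_c = (0.445/1.42) × 27.10 = 8.492 mg/L.
Minimum DO = C_s − D_c = 11.2 − 8.492 = 2.708 mg/L.
x_c = v t_c = 0.792 m/s × 1.027 d × 86400 s/d = 70280 m ≈ 70.3 km.

t_c ≈ 1.03 d; D_c ≈ 8.49 mg/L; min DO ≈ 2.71 mg/L; x_c ≈ 70.3 km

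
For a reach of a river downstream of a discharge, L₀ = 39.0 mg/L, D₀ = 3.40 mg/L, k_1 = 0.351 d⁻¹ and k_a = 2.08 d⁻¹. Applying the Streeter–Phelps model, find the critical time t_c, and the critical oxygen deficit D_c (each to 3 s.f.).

t_c ≈ 0.705 d; D_c ≈ 5.14 mg/L

With k_a/k_1 = 5.926 and 1 − D₀(k_a−k_1)/(k_1 L₀) = 0.5706,
t_c = ln(5.926 × 0.5706) / (2.08 − 0.351) = ln(3.381) / 1.729 = 1.218/1.729 = 0.7046 d.
D_c = (k_1/k_a) L₀ e^(−k_1 t_c) = (0.351/2.08) × 39.0 × e^(−0.351×0.7046) = 0.1687 × 39.0 × 0.7809 = 5.139 mg/L.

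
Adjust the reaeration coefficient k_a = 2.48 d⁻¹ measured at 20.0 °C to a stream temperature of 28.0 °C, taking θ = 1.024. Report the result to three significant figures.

k_a(T₂) = k_a(T₁) · θ^(T₂−T₁) = 2.48 × 1.024^(28.0−20.0)
= 2.48 × 1.024^8.00 = 2.48 × 1.209 = 2.998 d⁻¹.

k_a ≈ 3.00 d⁻¹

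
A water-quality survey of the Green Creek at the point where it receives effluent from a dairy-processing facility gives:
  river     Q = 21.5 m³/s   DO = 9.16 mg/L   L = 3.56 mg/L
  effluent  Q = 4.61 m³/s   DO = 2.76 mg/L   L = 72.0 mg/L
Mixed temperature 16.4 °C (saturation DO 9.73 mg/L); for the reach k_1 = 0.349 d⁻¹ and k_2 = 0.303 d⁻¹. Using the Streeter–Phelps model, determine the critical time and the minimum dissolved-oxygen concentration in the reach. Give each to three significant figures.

Mixed DO = (21.5×9.16 + 4.61×2.76)/(21.5+4.61) = 209.7/26.11 = 8.030 mg/L.
Mixed L₀ = (21.5×3.56 + 4.61×72.0)/(26.11) = 408.5/26.11 = 15.64 mg/L.
Initial deficit D₀ = C_s − DO₀ = 9.73 − 8.030 = 1.700 mg/L.
t_c = (1/-0.04600) ln[(0.303/0.349)(1 − 1.700×-0.04600/(0.349×15.64))] = -21.74 × ln(0.8806) = 2.763 d.
D_c = (0.349/0.303) × 15.64 × e^(−0.349×2.763) = 1.152 × 15.64 × 0.3812 = 6.869 mg/L.
Minimum DO = 9.73 − 6.869 = 2.861 mg/L.

t_c ≈ 2.76 d; minimum DO ≈ 2.86 mg/L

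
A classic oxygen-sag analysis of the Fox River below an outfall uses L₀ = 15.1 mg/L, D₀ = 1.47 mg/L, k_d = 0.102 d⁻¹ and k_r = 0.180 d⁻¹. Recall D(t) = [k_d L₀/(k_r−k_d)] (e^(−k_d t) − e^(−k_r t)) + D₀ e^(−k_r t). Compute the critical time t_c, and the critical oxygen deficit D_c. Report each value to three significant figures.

t_c ≈ 6.29 d; D_c ≈ 4.50 mg/L

With k_r/k_d = 1.765 and 1 − D₀(k_r−k_d)/(k_d L₀) = 0.9256,
t_c = ln(1.765 × 0.9256) / (0.180 − 0.102) = ln(1.633) / 0.07800 = 0.4906/0.07800 = 6.290 d.
L(t_c) = L₀ e^(−k_d t_c) = 15.1 × 0.5265 = 7.950 mg/L, and at the critical point k_r D_c = k_d L, so D_c = (0.102/0.180) × 7.950 = 4.505 mg/L.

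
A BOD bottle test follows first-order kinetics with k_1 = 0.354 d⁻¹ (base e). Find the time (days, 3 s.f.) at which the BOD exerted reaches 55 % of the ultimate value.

t ≈ 2.26 d

y/L₀ = 1 − e^(−k_1 t) = 0.55 ⇒ e^(−k_1 t) = 0.450
t = −ln(0.450) / 0.354 = 0.7985 / 0.354 = 2.256 d.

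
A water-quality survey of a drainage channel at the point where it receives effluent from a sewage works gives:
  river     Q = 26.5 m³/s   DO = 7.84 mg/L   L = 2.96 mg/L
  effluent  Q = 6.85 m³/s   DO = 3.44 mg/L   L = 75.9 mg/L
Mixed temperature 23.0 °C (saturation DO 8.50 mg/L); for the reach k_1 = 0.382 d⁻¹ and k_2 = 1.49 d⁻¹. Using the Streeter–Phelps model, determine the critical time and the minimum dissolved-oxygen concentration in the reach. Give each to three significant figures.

t_c ≈ 0.965 d; minimum DO ≈ 5.32 mg/L

Mixed DO = (26.5×7.84 + 6.85×3.44)/(26.5+6.85) = 231.3/33.35 = 6.936 mg/L.
Mixed L₀ = (26.5×2.96 + 6.85×75.9)/(33.35) = 598.4/33.35 = 17.94 mg/L.
Initial deficit D₀ = C_s − DO₀ = 8.50 − 6.936 = 1.564 mg/L.
t_c = (1/1.108) ln[(1.49/0.382)(1 − 1.564×1.108/(0.382×17.94))] = 0.9025 × ln(2.914) = 0.9654 d.
D_c = (0.382/1.49) × 17.94 × e^(−0.382×0.9654) = 0.2564 × 17.94 × 0.6916 = 3.181 mg/L.
Minimum DO = 8.50 − 3.181 = 5.319 mg/L.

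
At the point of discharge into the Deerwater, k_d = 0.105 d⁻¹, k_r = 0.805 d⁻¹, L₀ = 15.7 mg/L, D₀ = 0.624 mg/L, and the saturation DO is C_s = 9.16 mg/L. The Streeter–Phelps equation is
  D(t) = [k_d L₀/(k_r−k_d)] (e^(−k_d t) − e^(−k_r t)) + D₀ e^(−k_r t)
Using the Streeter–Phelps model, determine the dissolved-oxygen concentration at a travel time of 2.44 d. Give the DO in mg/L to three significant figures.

DO ≈ 7.58 mg/L

k_d L₀/(k_r−k_d) = 0.105×15.7/(0.805−0.105) = 1.648/0.7000 = 2.355 mg/L.
e^(−k_d t) = e^(−0.105×2.440) = 0.7740; e^(−k_r t) = e^(−0.805×2.440) = 0.1403.
D = 2.355 × (0.7740 − 0.1403) + 0.624 × 0.1403 = 1.492 + 0.08753 = 1.580 mg/L.
DO = C_s − D = 9.16 − 1.580 = 7.580 mg/L.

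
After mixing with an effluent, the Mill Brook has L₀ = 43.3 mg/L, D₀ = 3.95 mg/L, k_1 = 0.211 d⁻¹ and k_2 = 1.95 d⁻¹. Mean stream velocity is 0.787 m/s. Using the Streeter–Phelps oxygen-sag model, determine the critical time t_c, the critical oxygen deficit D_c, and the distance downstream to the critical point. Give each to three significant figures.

t_c ≈ 0.477 d; D_c ≈ 4.24 mg/L; x_c ≈ 32.5 km

t_c = [1/(k_2−k_1)] ln[(k_2/k_1)(1 − D₀(k_2−k_1)/(k_1 L₀))]
= [1/(1.95−0.211)] ln[(1.95/0.211)(1 − 3.95×1.739/(0.211×43.3))]
= (1/1.739) ln[9.242 × 0.2482] = 0.5750 × ln(2.293) = 0.5750 × 0.8300 = 0.4773 d.
L(t_c) = L₀ e^(−k_1 t_c) = 43.3 × 0.9042 = 39.15 mg/L, and at the critical point k_2 D_c = k_1 L, so D_c = (0.211/1.95) × 39.15 = 4.236 mg/L.
x_c = v t_c = 0.787 m/s × 0.4773 d × 86400 s/d = 32460 m ≈ 32.5 km.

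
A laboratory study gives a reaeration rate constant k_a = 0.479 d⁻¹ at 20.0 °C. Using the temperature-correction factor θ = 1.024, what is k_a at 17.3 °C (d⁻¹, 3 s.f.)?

k_a(T₂) = k_a(T₁) · θ^(T₂−T₁) = 0.479 × 1.024^(17.3−20.0)
= 0.479 × 1.024^-2.70 = 0.479 × 0.9380 = 0.4493 d⁻¹.

k_a ≈ 0.449 d⁻¹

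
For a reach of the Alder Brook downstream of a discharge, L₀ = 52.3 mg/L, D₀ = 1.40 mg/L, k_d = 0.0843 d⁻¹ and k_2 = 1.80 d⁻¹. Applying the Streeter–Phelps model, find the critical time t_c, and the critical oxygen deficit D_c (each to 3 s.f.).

t_c ≈ 1.33 d; D_c ≈ 2.19 mg/L

With k_2/k_d = 21.35 and 1 − D₀(k_2−k_d)/(k_d L₀) = 0.4552,
t_c = ln(21.35 × 0.4552) / (1.80 − 0.0843) = ln(9.719) / 1.716 = 2.274/1.716 = 1.325 d.
D_c = (k_d/k_2) L₀ e^(−k_d t_c) = (0.0843/1.80) × 52.3 × e^(−0.0843×1.325) = 0.04683 × 52.3 × 0.8943 = 2.190 mg/L.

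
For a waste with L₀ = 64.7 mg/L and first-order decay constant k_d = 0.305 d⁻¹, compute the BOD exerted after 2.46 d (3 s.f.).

y_t = L₀(1 − e^(−k_d t)) = 64.7 × (1 − e^(−0.305×2.46))
= 64.7 × (1 − 0.4722) = 64.7 × 0.5278 = 34.15 mg/L.

y ≈ 34.1 mg/L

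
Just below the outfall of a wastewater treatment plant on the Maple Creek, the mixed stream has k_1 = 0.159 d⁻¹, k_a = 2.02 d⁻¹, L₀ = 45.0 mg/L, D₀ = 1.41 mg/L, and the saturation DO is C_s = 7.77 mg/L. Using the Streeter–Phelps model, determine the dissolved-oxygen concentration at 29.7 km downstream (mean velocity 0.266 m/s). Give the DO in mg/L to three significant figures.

DO ≈ 4.82 mg/L

Travel time t = x/v = 29.7 km / (0.266 m/s) = 29700 m / 0.266 m/s = 111700 s = 1.292 d.
k_1 L₀/(k_a−k_1) = 0.159×45.0/(2.02−0.159) = 7.155/1.861 = 3.845 mg/L.
e^(−k_1 t) = e^(−0.159×1.292) = 0.8143; e^(−k_a t) = e^(−2.02×1.292) = 0.07350.
D = 3.845 × (0.8143 − 0.07350) + 1.41 × 0.07350 = 2.848 + 0.1036 = 2.952 mg/L.
DO = C_s − D = 7.77 − 2.952 = 4.818 mg/L.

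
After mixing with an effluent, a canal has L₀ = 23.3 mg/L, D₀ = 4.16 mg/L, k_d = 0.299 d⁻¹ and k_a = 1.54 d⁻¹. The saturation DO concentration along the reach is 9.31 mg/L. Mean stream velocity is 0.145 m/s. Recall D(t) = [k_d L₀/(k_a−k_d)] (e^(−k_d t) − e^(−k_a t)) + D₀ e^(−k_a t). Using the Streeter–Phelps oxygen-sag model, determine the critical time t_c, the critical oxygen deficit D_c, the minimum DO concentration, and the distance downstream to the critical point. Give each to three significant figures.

With k_a/k_d = 5.151 and 1 − D₀(k_a−k_d)/(k_d L₀) = 0.2590,
t_c = ln(5.151 × 0.2590) / (1.54 − 0.299) = ln(1.334) / 1.241 = 0.2880/1.241 = 0.2321 d.
D_c = (k_d/k_a) L₀ e^(−k_d t_c) = (0.299/1.54) × 23.3 × e^(−0.299×0.2321) = 0.1942 × 23.3 × 0.9330 = 4.221 mg/L.
Minimum DO = C_s − D_c = 9.31 − 4.221 = 5.089 mg/L.
x_c = v t_c = 0.145 m/s × 0.2321 d × 86400 s/d = 2908 m ≈ 2.91 km.

t_c ≈ 0.232 d; D_c ≈ 4.22 mg/L; min DO ≈ 5.09 mg/L; x_c ≈ 2.91 km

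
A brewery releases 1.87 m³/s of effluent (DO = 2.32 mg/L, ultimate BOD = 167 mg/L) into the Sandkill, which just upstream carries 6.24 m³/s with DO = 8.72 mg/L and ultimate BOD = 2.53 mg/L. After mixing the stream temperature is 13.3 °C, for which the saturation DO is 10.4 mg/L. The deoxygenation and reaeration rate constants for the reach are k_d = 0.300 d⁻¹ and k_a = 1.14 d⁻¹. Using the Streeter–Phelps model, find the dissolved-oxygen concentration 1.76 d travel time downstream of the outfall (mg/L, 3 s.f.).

Mixed DO = (6.24×8.72 + 1.87×2.32)/(6.24+1.87) = 58.75/8.110 = 7.244 mg/L.
Mixed L₀ = (6.24×2.53 + 1.87×167)/(8.110) = 328.1/8.110 = 40.45 mg/L.
Initial deficit D₀ = C_s − DO₀ = 10.4 − 7.244 = 3.156 mg/L.
D(1.76) = [0.300×40.45/(1.14−0.300)](e^(−0.300×1.76) − e^(−1.14×1.76)) + 3.156 e^(−1.14×1.76)
= 14.45 × (0.5898 − 0.1345) + 3.156 × 0.1345 = 7.003 mg/L.
DO = 10.4 − 7.003 = 3.397 mg/L.

DO ≈ 3.40 mg/L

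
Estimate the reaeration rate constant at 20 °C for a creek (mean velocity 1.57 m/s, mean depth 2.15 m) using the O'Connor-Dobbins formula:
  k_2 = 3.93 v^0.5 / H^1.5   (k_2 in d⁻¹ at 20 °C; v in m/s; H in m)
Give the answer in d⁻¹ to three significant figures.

k_2 ≈ 1.56 d⁻¹

k_2 = 3.93 × 1.57^0.5 / 2.15^1.5 = 3.93 × 1.253 / 3.153 = 1.562 d⁻¹.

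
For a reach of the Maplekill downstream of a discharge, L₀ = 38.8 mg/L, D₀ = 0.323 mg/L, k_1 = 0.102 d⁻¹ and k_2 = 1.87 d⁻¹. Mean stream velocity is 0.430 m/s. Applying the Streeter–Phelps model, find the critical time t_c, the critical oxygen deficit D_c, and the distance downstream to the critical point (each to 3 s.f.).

t_c ≈ 1.56 d; D_c ≈ 1.81 mg/L; x_c ≈ 57.8 km

At the critical point dD/dt = 0, so k_1 L₀ e^(−k_1 t) = k_2 D. Substituting D(t) from the Streeter–Phelps equation and solving for t gives
t_c = ln[(k_2/k_1)(1 − D₀(k_2−k_1)/(k_1 L₀))] / (k_2−k_1).
Here k_2−k_1 = 1.768 d⁻¹ and 1 − D₀(k_2−k_1)/(k_1 L₀) = 1 − 0.323×1.768/(0.102×38.8) = 0.8557, so
t_c = ln(18.33 × 0.8557) / 1.768 = 2.753 / 1.768 = 1.557 d.
L(t_c) = L₀ e^(−k_1 t_c) = 38.8 × 0.8531 = 33.10 mg/L, and at the critical point k_2 D_c = k_1 L, so D_c = (0.102/1.87) × 33.10 = 1.806 mg/L.
x_c = v t_c = 0.430 m/s × 1.557 d × 86400 s/d = 57850 m ≈ 57.8 km.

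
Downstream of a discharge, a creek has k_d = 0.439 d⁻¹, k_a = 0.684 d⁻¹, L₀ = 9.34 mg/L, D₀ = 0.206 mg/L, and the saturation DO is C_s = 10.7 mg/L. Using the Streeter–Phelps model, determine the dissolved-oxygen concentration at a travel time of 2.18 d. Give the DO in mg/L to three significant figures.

DO ≈ 7.99 mg/L

k_d L₀/(k_a−k_d) = 0.439×9.34/(0.684−0.439) = 4.100/0.2450 = 16.74 mg/L.
e^(−k_d t) = e^(−0.439×2.180) = 0.3840; e^(−k_a t) = e^(−0.684×2.180) = 0.2251.
D = 16.74 × (0.3840 − 0.2251) + 0.206 × 0.2251 = 2.660 + 0.04637 = 2.706 mg/L.
DO = C_s − D = 10.7 − 2.706 = 7.994 mg/L.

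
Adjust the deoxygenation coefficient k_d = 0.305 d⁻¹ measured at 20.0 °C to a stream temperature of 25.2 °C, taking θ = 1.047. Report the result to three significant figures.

k_d ≈ 0.387 d⁻¹

k_d(T₂) = k_d(T₁) · θ^(T₂−T₁) = 0.305 × 1.047^(25.2−20.0)
= 0.305 × 1.047^5.20 = 0.305 × 1.270 = 0.3873 d⁻¹.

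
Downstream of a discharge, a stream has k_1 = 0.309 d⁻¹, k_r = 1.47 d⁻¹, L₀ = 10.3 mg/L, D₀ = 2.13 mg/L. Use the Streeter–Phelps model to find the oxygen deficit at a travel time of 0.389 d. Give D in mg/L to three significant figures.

k_1 L₀/(k_r−k_1) = 0.309×10.3/(1.47−0.309) = 3.183/1.161 = 2.741 mg/L.
e^(−k_1 t) = e^(−0.309×0.3890) = 0.8867; e^(−k_r t) = e^(−1.47×0.3890) = 0.5645.
D = 2.741 × (0.8867 − 0.5645) + 2.13 × 0.5645 = 0.8834 + 1.202 = 2.086 mg/L.

D ≈ 2.09 mg/L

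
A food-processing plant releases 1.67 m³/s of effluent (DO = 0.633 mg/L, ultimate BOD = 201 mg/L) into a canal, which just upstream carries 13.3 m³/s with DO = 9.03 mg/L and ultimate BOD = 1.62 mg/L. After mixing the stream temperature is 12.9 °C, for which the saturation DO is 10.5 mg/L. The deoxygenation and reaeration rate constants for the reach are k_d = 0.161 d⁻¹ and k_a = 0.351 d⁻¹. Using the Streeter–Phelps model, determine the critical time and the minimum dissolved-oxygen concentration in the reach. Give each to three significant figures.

t_c ≈ 3.44 d; minimum DO ≈ 4.20 mg/L

Mixed DO = (13.3×9.03 + 1.67×0.633)/(13.3+1.67) = 121.2/14.97 = 8.093 mg/L.
Mixed L₀ = (13.3×1.62 + 1.67×201)/(14.97) = 357.2/14.97 = 23.86 mg/L.
Initial deficit D₀ = C_s − DO₀ = 10.5 − 8.093 = 2.407 mg/L.
t_c = (1/0.1900) ln[(0.351/0.161)(1 − 2.407×0.1900/(0.161×23.86))] = 5.263 × ln(1.921) = 3.435 d.
D_c = (0.161/0.351) × 23.86 × e^(−0.161×3.435) = 0.4587 × 23.86 × 0.5752 = 6.296 mg/L.
Minimum DO = 10.5 − 6.296 = 4.204 mg/L.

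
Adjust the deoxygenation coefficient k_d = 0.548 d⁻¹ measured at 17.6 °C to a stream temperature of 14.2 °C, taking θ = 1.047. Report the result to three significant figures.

k_d ≈ 0.469 d⁻¹

k_d(T₂) = k_d(T₁) · θ^(T₂−T₁) = 0.548 × 1.047^(14.2−17.6)
= 0.548 × 1.047^-3.40 = 0.548 × 0.8554 = 0.4688 d⁻¹.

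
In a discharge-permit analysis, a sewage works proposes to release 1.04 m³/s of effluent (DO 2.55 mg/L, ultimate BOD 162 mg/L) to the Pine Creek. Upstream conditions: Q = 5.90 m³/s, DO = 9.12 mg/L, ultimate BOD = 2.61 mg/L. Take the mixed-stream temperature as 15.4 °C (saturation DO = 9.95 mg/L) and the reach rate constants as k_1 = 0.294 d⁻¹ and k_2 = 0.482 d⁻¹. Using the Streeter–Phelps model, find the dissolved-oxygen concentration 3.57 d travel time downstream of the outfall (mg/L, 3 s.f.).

DO ≈ 2.53 mg/L

Mixed DO = (5.90×9.12 + 1.04×2.55)/(5.90+1.04) = 56.46/6.940 = 8.135 mg/L.
Mixed L₀ = (5.90×2.61 + 1.04×162)/(6.940) = 183.9/6.940 = 26.50 mg/L.
Initial deficit D₀ = C_s − DO₀ = 9.95 − 8.135 = 1.815 mg/L.
D(3.57) = [0.294×26.50/(0.482−0.294)](e^(−0.294×3.57) − e^(−0.482×3.57)) + 1.815 e^(−0.482×3.57)
= 41.43 × (0.3501 − 0.1789) + 1.815 × 0.1789 = 7.416 mg/L.
DO = 9.95 − 7.416 = 2.534 mg/L.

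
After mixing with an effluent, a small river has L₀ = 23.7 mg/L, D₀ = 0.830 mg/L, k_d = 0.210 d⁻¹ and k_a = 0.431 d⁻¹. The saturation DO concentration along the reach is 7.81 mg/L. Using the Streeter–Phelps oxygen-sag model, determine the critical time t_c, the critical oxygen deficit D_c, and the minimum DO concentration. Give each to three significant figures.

t_c ≈ 3.08 d; D_c ≈ 6.04 mg/L; min DO ≈ 1.77 mg/L

At the critical point dD/dt = 0, so k_d L₀ e^(−k_d t) = k_a D. Substituting D(t) from the Streeter–Phelps equation and solving for t gives
t_c = ln[(k_a/k_d)(1 − D₀(k_a−k_d)/(k_d L₀))] / (k_a−k_d).
Here k_a−k_d = 0.2210 d⁻¹ and 1 − D₀(k_a−k_d)/(k_d L₀) = 1 − 0.830×0.2210/(0.210×23.7) = 0.9631, so
t_c = ln(2.052 × 0.9631) / 0.2210 = 0.6814 / 0.2210 = 3.083 d.
D_c = (k_d/k_a) L₀ e^(−k_d t_c) = (0.210/0.431) × 23.7 × e^(−0.210×3.083) = 0.4872 × 23.7 × 0.5233 = 6.043 mg/L.
Minimum DO = C_s − D_c = 7.81 − 6.043 = 1.767 mg/L.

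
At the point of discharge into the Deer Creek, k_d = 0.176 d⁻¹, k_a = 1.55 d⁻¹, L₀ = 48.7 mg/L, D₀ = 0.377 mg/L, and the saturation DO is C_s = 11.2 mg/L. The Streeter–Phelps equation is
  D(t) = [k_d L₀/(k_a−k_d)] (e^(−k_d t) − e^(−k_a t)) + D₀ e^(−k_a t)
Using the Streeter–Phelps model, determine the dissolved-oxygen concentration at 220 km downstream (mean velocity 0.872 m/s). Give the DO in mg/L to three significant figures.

DO ≈ 7.53 mg/L

Travel time t = x/v = 220 km / (0.872 m/s) = 220000 m / 0.872 m/s = 252300 s = 2.920 d.
k_d L₀/(k_a−k_d) = 0.176×48.7/(1.55−0.176) = 8.571/1.374 = 6.238 mg/L.
e^(−k_d t) = e^(−0.176×2.920) = 0.5981; e^(−k_a t) = e^(−1.55×2.920) = 0.01082.
D = 6.238 × (0.5981 − 0.01082) + 0.377 × 0.01082 = 3.664 + 0.004080 = 3.668 mg/L.
DO = C_s − D = 11.2 − 3.668 = 7.532 mg/L.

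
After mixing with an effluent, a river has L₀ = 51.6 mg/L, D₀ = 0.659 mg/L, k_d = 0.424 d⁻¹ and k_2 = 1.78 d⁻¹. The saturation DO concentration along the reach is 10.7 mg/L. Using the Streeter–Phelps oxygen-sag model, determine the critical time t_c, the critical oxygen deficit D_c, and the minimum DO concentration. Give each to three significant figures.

t_c ≈ 1.03 d; D_c ≈ 7.95 mg/L; min DO ≈ 2.75 mg/L

With k_2/k_d = 4.198 and 1 − D₀(k_2−k_d)/(k_d L₀) = 0.9592,
t_c = ln(4.198 × 0.9592) / (1.78 − 0.424) = ln(4.027) / 1.356 = 1.393/1.356 = 1.027 d.
L(t_c) = L₀ e^(−k_d t_c) = 51.6 × 0.6469 = 33.38 mg/L, and at the critical point k_2 D_c = k_d L, so D_c = (0.424/1.78) × 33.38 = 7.951 mg/L.
Minimum DO = C_s − D_c = 10.7 − 7.951 = 2.749 mg/L.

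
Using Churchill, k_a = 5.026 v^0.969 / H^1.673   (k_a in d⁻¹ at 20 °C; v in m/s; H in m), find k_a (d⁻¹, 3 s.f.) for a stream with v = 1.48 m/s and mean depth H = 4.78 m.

k_a ≈ 0.536 d⁻¹

k_a = 5.026 × 1.48^0.969 / 4.78^1.673 = 5.026 × 1.462 / 13.70 = 0.5364 d⁻¹.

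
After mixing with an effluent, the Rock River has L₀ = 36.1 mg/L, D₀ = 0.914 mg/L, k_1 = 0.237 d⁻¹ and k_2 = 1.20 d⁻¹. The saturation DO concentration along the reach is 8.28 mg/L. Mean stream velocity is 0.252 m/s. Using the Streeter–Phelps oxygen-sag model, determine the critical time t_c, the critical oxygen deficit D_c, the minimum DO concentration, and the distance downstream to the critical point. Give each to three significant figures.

t_c ≈ 1.57 d; D_c ≈ 4.91 mg/L; min DO ≈ 3.37 mg/L; x_c ≈ 34.2 km

With k_2/k_1 = 5.063 and 1 − D₀(k_2−k_1)/(k_1 L₀) = 0.8971,
t_c = ln(5.063 × 0.8971) / (1.20 − 0.237) = ln(4.542) / 0.9630 = 1.513/0.9630 = 1.572 d.
D_c = (k_1/k_2) L₀ e^(−k_1 t_c) = (0.237/1.20) × 36.1 × e^(−0.237×1.572) = 0.1975 × 36.1 × 0.6890 = 4.913 mg/L.
Minimum DO = C_s − D_c = 8.28 − 4.913 = 3.367 mg/L.
x_c = v t_c = 0.252 m/s × 1.572 d × 86400 s/d = 34220 m ≈ 34.2 km.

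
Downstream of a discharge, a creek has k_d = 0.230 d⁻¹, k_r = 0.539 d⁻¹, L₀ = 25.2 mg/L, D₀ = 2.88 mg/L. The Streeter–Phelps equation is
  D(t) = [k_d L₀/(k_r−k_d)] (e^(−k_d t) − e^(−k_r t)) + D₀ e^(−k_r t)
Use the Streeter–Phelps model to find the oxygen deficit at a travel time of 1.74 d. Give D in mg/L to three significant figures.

D ≈ 6.36 mg/L

k_d L₀/(k_r−k_d) = 0.230×25.2/(0.539−0.230) = 5.796/0.3090 = 18.76 mg/L.
e^(−k_d t) = e^(−0.230×1.740) = 0.6702; e^(−k_r t) = e^(−0.539×1.740) = 0.3915.
D = 18.76 × (0.6702 − 0.3915) + 2.88 × 0.3915 = 5.228 + 1.127 = 6.355 mg/L.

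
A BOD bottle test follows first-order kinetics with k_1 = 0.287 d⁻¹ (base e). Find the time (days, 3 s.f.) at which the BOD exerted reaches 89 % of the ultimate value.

t ≈ 7.69 d

y/L₀ = 1 − e^(−k_1 t) = 0.89 ⇒ e^(−k_1 t) = 0.110
t = −ln(0.110) / 0.287 = 2.207 / 0.287 = 7.691 d.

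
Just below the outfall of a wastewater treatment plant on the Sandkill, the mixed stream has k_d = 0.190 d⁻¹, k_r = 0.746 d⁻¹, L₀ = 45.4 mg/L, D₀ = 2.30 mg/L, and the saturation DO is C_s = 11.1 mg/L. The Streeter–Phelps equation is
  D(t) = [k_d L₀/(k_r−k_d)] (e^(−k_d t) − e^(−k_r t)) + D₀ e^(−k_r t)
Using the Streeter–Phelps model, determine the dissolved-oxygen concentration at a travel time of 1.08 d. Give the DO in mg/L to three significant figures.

DO ≈ 4.37 mg/L

k_d L₀/(k_r−k_d) = 0.190×45.4/(0.746−0.190) = 8.626/0.5560 = 15.51 mg/L.
e^(−k_d t) = e^(−0.190×1.080) = 0.8145; e^(−k_r t) = e^(−0.746×1.080) = 0.4468.
D = 15.51 × (0.8145 − 0.4468) + 2.30 × 0.4468 = 5.705 + 1.028 = 6.732 mg/L.
DO = C_s − D = 11.1 − 6.732 = 4.368 mg/L.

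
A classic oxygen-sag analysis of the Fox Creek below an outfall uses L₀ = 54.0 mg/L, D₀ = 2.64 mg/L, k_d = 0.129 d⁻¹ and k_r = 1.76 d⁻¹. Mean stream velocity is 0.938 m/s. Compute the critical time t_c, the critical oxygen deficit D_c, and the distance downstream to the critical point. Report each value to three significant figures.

t_c ≈ 1.01 d; D_c ≈ 3.47 mg/L; x_c ≈ 82.0 km

With k_r/k_d = 13.64 and 1 − D₀(k_r−k_d)/(k_d L₀) = 0.3819,
t_c = ln(13.64 × 0.3819) / (1.76 − 0.129) = ln(5.210) / 1.631 = 1.651/1.631 = 1.012 d.
L(t_c) = L₀ e^(−k_d t_c) = 54.0 × 0.8776 = 47.39 mg/L, and at the critical point k_r D_c = k_d L, so D_c = (0.129/1.76) × 47.39 = 3.474 mg/L.
x_c = v t_c = 0.938 m/s × 1.012 d × 86400 s/d = 82020 m ≈ 82.0 km.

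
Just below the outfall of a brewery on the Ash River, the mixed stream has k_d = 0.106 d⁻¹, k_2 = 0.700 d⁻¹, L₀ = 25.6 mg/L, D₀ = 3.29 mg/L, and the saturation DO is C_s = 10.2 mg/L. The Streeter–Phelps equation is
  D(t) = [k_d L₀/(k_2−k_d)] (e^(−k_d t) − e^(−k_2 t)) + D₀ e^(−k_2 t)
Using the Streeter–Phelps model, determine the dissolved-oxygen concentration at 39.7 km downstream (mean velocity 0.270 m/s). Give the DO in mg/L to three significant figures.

DO ≈ 6.77 mg/L

Travel time t = x/v = 39.7 km / (0.270 m/s) = 39700 m / 0.270 m/s = 147000 s = 1.702 d.
k_d L₀/(k_2−k_d) = 0.106×25.6/(0.700−0.106) = 2.714/0.5940 = 4.568 mg/L.
e^(−k_d t) = e^(−0.106×1.702) = 0.8349; e^(−k_2 t) = e^(−0.700×1.702) = 0.3038.
D = 4.568 × (0.8349 − 0.3038) + 3.29 × 0.3038 = 2.426 + 0.9996 = 3.426 mg/L.
DO = C_s − D = 10.2 − 3.426 = 6.774 mg/L.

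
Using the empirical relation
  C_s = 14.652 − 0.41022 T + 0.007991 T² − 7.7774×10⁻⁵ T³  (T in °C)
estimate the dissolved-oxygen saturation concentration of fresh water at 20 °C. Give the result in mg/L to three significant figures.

C_s = 14.652 − 0.41022×20 + 0.007991×20² − 7.7774×10⁻⁵×20³ = 9.022 mg/L.

C_s ≈ 9.02 mg/L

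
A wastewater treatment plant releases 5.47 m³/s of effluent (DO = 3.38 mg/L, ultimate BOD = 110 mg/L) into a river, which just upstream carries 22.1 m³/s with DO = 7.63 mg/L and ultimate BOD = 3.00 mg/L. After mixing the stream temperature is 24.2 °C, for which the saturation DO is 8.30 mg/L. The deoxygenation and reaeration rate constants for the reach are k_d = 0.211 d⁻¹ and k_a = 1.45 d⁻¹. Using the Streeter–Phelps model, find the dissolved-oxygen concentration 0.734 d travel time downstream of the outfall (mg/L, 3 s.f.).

DO ≈ 5.67 mg/L

Mixed DO = (22.1×7.63 + 5.47×3.38)/(22.1+5.47) = 187.1/27.57 = 6.787 mg/L.
Mixed L₀ = (22.1×3.00 + 5.47×110)/(27.57) = 668.0/27.57 = 24.23 mg/L.
Initial deficit D₀ = C_s − DO₀ = 8.30 − 6.787 = 1.513 mg/L.
D(0.734) = [0.211×24.23/(1.45−0.211)](e^(−0.211×0.734) − e^(−1.45×0.734)) + 1.513 e^(−1.45×0.734)
= 4.126 × (0.8565 − 0.3450) + 1.513 × 0.3450 = 2.633 mg/L.
DO = 8.30 − 2.633 = 5.667 mg/L.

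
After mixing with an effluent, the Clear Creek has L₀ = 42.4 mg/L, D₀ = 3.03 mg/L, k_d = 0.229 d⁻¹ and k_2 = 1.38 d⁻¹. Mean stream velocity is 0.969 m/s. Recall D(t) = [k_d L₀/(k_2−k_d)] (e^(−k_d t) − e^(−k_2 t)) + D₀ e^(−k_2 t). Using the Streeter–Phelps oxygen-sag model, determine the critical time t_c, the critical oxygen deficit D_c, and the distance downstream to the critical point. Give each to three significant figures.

t_c = [1/(k_2−k_d)] ln[(k_2/k_d)(1 − D₀(k_2−k_d)/(k_d L₀))]
= [1/(1.38−0.229)] ln[(1.38/0.229)(1 − 3.03×1.151/(0.229×42.4))]
= (1/1.151) ln[6.026 × 0.6408] = 0.8688 × ln(3.862) = 0.8688 × 1.351 = 1.174 d.
L(t_c) = L₀ e^(−k_d t_c) = 42.4 × 0.7643 = 32.41 mg/L, and at the critical point k_2 D_c = k_d L, so D_c = (0.229/1.38) × 32.41 = 5.377 mg/L.
x_c = v t_c = 0.969 m/s × 1.174 d × 86400 s/d = 98280 m ≈ 98.3 km.

t_c ≈ 1.17 d; D_c ≈ 5.38 mg/L; x_c ≈ 98.3 km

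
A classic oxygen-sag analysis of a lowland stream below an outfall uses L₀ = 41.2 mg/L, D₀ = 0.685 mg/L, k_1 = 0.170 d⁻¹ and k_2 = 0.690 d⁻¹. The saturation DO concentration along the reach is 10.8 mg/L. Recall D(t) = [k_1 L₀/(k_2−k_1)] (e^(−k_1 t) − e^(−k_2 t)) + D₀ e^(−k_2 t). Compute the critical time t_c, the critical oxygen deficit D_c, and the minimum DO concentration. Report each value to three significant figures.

At the critical point dD/dt = 0, so k_1 L₀ e^(−k_1 t) = k_2 D. Substituting D(t) from the Streeter–Phelps equation and solving for t gives
t_c = ln[(k_2/k_1)(1 − D₀(k_2−k_1)/(k_1 L₀))] / (k_2−k_1).
Here k_2−k_1 = 0.5200 d⁻¹ and 1 − D₀(k_2−k_1)/(k_1 L₀) = 1 − 0.685×0.5200/(0.170×41.2) = 0.9491, so
t_c = ln(4.059 × 0.9491) / 0.5200 = 1.349 / 0.5200 = 2.594 d.
L(t_c) = L₀ e^(−k_1 t_c) = 41.2 × 0.6434 = 26.51 mg/L, and at the critical point k_2 D_c = k_1 L, so D_c = (0.170/0.690) × 26.51 = 6.531 mg/L.
Minimum DO = C_s − D_c = 10.8 − 6.531 = 4.269 mg/L.

t_c ≈ 2.59 d; D_c ≈ 6.53 mg/L; min DO ≈ 4.27 mg/L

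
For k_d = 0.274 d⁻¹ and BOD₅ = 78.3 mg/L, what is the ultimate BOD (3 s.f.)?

L₀ ≈ 105 mg/L

BOD₅ = L₀(1 − e^(−5k_d)) ⇒ L₀ = BOD₅ / (1 − e^(−5×0.274))
= 78.3 / (1 − 0.2541) = 78.3 / 0.7459 = 105.0 mg/L.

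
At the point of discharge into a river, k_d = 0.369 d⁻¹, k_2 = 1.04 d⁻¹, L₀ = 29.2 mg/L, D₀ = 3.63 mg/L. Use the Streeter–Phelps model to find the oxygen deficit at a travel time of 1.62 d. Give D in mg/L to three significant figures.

k_d L₀/(k_2−k_d) = 0.369×29.2/(1.04−0.369) = 10.77/0.6710 = 16.06 mg/L.
e^(−k_d t) = e^(−0.369×1.620) = 0.5500; e^(−k_2 t) = e^(−1.04×1.620) = 0.1855.
D = 16.06 × (0.5500 − 0.1855) + 3.63 × 0.1855 = 5.854 + 0.6733 = 6.527 mg/L.

D ≈ 6.53 mg/L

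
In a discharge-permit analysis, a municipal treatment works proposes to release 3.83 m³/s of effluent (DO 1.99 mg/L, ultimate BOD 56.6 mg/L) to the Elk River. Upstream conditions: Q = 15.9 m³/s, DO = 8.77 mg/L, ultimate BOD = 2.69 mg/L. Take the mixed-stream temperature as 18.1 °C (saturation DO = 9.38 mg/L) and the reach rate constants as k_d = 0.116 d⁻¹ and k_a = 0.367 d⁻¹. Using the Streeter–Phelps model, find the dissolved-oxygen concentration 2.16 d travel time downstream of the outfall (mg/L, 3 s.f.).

Mixed DO = (15.9×8.77 + 3.83×1.99)/(15.9+3.83) = 147.1/19.73 = 7.454 mg/L.
Mixed L₀ = (15.9×2.69 + 3.83×56.6)/(19.73) = 259.5/19.73 = 13.16 mg/L.
Initial deficit D₀ = C_s − DO₀ = 9.38 − 7.454 = 1.926 mg/L.
D(2.16) = [0.116×13.16/(0.367−0.116)](e^(−0.116×2.16) − e^(−0.367×2.16)) + 1.926 e^(−0.367×2.16)
= 6.080 × (0.7784 − 0.4526) + 1.926 × 0.4526 = 2.852 mg/L.
DO = 9.38 − 2.852 = 6.528 mg/L.

DO ≈ 6.53 mg/L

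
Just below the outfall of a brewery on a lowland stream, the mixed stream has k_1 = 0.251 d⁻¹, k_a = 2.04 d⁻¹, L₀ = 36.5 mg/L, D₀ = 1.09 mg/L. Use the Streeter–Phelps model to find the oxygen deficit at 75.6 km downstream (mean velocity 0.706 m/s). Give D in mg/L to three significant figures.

Travel time t = x/v = 75.6 km / (0.706 m/s) = 75600 m / 0.706 m/s = 107100 s = 1.239 d.
k_1 L₀/(k_a−k_1) = 0.251×36.5/(2.04−0.251) = 9.162/1.789 = 5.121 mg/L.
e^(−k_1 t) = e^(−0.251×1.239) = 0.7327; e^(−k_a t) = e^(−2.04×1.239) = 0.07979.
D = 5.121 × (0.7327 − 0.07979) + 1.09 × 0.07979 = 3.343 + 0.08697 = 3.430 mg/L.

D ≈ 3.43 mg/L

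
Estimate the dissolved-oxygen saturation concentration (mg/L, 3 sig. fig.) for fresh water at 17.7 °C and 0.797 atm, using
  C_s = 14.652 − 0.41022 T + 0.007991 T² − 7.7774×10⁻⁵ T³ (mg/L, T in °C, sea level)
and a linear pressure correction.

C_s ≈ 7.54 mg/L

At sea level: C_s = 14.652 − 0.41022×17.7 + 0.007991×17.7² − 7.7774×10⁻⁵×17.7³ = 9.463 mg/L.
Pressure correction: C_s' = 9.463 × 0.797 = 7.542 mg/L.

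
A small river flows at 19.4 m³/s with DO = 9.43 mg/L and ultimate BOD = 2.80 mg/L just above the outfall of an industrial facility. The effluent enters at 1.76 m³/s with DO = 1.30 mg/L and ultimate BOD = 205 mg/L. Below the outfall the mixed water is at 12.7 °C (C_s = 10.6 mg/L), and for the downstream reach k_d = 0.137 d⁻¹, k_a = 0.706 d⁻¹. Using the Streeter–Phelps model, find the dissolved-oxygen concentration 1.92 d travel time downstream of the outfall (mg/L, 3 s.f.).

DO ≈ 7.71 mg/L

Mixed DO = (19.4×9.43 + 1.76×1.30)/(19.4+1.76) = 185.2/21.16 = 8.754 mg/L.
Mixed L₀ = (19.4×2.80 + 1.76×205)/(21.16) = 415.1/21.16 = 19.62 mg/L.
Initial deficit D₀ = C_s − DO₀ = 10.6 − 8.754 = 1.846 mg/L.
D(1.92) = [0.137×19.62/(0.706−0.137)](e^(−0.137×1.92) − e^(−0.706×1.92)) + 1.846 e^(−0.706×1.92)
= 4.724 × (0.7687 − 0.2578) + 1.846 × 0.2578 = 2.889 mg/L.
DO = 10.6 − 2.889 = 7.711 mg/L.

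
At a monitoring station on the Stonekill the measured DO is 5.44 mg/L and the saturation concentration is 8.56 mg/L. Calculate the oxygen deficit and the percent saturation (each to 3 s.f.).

D = C_s − C = 8.56 − 5.44 = 3.12 mg/L.
% saturation = 5.44/8.56 × 100 = 63.6 %.

D ≈ 3.12 mg/L; 63.6 % saturation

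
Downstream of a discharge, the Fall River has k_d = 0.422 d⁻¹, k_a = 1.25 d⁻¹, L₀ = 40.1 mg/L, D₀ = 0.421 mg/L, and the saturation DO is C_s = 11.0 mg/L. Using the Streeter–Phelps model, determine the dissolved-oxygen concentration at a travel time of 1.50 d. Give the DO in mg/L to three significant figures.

DO ≈ 3.22 mg/L

k_d L₀/(k_a−k_d) = 0.422×40.1/(1.25−0.422) = 16.92/0.8280 = 20.44 mg/L.
e^(−k_d t) = e^(−0.422×1.500) = 0.5310; e^(−k_a t) = e^(−1.25×1.500) = 0.1534.
D = 20.44 × (0.5310 − 0.1534) + 0.421 × 0.1534 = 7.718 + 0.06456 = 7.783 mg/L.
DO = C_s − D = 11.0 − 7.783 = 3.217 mg/L.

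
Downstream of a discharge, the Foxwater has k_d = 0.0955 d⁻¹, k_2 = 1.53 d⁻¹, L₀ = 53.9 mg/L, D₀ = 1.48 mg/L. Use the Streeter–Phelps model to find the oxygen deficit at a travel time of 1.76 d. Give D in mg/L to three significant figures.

k_d L₀/(k_2−k_d) = 0.0955×53.9/(1.53−0.0955) = 5.147/1.435 = 3.588 mg/L.
e^(−k_d t) = e^(−0.0955×1.760) = 0.8453; e^(−k_2 t) = e^(−1.53×1.760) = 0.06769.
D = 3.588 × (0.8453 − 0.06769) + 1.48 × 0.06769 = 2.790 + 0.1002 = 2.890 mg/L.

D ≈ 2.89 mg/L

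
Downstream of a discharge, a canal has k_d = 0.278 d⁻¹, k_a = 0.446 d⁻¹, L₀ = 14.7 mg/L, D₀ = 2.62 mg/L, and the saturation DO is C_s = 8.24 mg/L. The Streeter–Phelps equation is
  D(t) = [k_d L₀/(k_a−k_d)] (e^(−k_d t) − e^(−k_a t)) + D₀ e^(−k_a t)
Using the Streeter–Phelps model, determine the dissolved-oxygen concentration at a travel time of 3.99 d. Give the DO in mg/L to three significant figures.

DO ≈ 3.88 mg/L

k_d L₀/(k_a−k_d) = 0.278×14.7/(0.446−0.278) = 4.087/0.1680 = 24.33 mg/L.
e^(−k_d t) = e^(−0.278×3.990) = 0.3298; e^(−k_a t) = e^(−0.446×3.990) = 0.1687.
D = 24.33 × (0.3298 − 0.1687) + 2.62 × 0.1687 = 3.919 + 0.4420 = 4.361 mg/L.
DO = C_s − D = 8.24 − 4.361 = 3.879 mg/L.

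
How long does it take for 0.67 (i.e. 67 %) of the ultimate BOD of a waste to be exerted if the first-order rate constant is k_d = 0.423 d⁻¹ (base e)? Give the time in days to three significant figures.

t ≈ 2.62 d

y/L₀ = 1 − e^(−k_d t) = 0.67 ⇒ e^(−k_d t) = 0.330
t = −ln(0.330) / 0.423 = 1.109 / 0.423 = 2.621 d.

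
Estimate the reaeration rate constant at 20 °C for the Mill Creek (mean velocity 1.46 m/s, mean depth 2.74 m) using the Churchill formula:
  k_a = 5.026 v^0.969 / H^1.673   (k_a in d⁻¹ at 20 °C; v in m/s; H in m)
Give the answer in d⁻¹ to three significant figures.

k_a ≈ 1.34 d⁻¹

k_a = 5.026 × 1.46^0.969 / 2.74^1.673 = 5.026 × 1.443 / 5.400 = 1.343 d⁻¹.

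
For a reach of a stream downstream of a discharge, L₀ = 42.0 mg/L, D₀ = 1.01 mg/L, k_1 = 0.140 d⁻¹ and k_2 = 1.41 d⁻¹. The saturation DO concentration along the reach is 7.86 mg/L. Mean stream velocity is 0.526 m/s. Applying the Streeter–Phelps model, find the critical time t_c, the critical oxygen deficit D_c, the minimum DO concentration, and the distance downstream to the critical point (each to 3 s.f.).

t_c = [1/(k_2−k_1)] ln[(k_2/k_1)(1 − D₀(k_2−k_1)/(k_1 L₀))]
= [1/(1.41−0.140)] ln[(1.41/0.140)(1 − 1.01×1.270/(0.140×42.0))]
= (1/1.270) ln[10.07 × 0.7819] = 0.7874 × ln(7.874) = 0.7874 × 2.064 = 1.625 d.
D_c = (k_1/k_2) L₀ e^(−k_1 t_c) = (0.140/1.41) × 42.0 × e^(−0.140×1.625) = 0.09929 × 42.0 × 0.7965 = 3.322 mg/L.
Minimum DO = C_s − D_c = 7.86 − 3.322 = 4.538 mg/L.
x_c = v t_c = 0.526 m/s × 1.625 d × 86400 s/d = 73850 m ≈ 73.8 km.

t_c ≈ 1.62 d; D_c ≈ 3.32 mg/L; min DO ≈ 4.54 mg/L; x_c ≈ 73.8 km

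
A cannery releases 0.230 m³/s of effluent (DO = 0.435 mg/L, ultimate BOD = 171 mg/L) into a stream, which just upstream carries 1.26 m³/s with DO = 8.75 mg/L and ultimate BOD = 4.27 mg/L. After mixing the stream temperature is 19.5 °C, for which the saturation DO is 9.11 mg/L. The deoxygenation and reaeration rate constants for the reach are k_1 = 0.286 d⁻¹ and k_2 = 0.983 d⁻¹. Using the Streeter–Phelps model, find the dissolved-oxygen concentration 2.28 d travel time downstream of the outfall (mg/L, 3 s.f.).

DO ≈ 3.83 mg/L

Mixed DO = (1.26×8.75 + 0.230×0.435)/(1.26+0.230) = 11.13/1.490 = 7.466 mg/L.
Mixed L₀ = (1.26×4.27 + 0.230×171)/(1.490) = 44.71/1.490 = 30.01 mg/L.
Initial deficit D₀ = C_s − DO₀ = 9.11 − 7.466 = 1.644 mg/L.
D(2.28) = [0.286×30.01/(0.983−0.286)](e^(−0.286×2.28) − e^(−0.983×2.28)) + 1.644 e^(−0.983×2.28)
= 12.31 × (0.5210 − 0.1063) + 1.644 × 0.1063 = 5.280 mg/L.
DO = 9.11 − 5.280 = 3.830 mg/L.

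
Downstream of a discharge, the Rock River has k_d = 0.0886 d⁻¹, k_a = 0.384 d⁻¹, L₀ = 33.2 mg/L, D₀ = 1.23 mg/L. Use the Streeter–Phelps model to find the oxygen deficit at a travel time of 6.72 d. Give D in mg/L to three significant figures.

k_d L₀/(k_a−k_d) = 0.0886×33.2/(0.384−0.0886) = 2.942/0.2954 = 9.958 mg/L.
e^(−k_d t) = e^(−0.0886×6.720) = 0.5513; e^(−k_a t) = e^(−0.384×6.720) = 0.07574.
D = 9.958 × (0.5513 − 0.07574) + 1.23 × 0.07574 = 4.736 + 0.09316 = 4.829 mg/L.

D ≈ 4.83 mg/L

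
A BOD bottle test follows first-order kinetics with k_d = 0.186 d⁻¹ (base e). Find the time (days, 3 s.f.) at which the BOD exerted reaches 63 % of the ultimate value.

y/L₀ = 1 − e^(−k_d t) = 0.63 ⇒ e^(−k_d t) = 0.370
t = −ln(0.370) / 0.186 = 0.9943 / 0.186 = 5.345 d.

t ≈ 5.35 d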